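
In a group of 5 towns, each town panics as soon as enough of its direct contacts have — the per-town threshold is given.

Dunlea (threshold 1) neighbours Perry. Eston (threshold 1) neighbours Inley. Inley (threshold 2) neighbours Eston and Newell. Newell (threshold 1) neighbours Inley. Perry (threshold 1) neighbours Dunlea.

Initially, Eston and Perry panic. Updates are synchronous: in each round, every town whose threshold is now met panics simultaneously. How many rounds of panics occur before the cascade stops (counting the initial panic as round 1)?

Round 1 — Eston, Perry panic (initial).
Round 2 — checking thresholds:
  Dunlea: 1 of 1 neighbours ≥ 1, panics.
  Inley: 1 of 2 neighbours < 2, not yet.
Round 3 — no new panics; cascade stops.

2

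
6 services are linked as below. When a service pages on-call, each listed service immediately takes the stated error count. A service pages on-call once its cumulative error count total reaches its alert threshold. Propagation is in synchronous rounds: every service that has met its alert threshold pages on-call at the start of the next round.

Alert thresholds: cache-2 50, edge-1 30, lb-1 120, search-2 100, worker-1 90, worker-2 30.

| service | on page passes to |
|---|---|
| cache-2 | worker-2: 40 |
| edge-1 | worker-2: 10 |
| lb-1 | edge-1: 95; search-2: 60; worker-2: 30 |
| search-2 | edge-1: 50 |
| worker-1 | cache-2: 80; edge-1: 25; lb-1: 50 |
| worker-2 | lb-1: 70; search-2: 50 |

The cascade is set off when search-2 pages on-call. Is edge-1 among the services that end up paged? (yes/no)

Round 1 — search-2 pages on-call (initial).
  edge-1: +50 → 50 ≥ 30
Round 2 — edge-1 pages on-call.
  worker-2: +10 → 10 < 30
No further pages.

yes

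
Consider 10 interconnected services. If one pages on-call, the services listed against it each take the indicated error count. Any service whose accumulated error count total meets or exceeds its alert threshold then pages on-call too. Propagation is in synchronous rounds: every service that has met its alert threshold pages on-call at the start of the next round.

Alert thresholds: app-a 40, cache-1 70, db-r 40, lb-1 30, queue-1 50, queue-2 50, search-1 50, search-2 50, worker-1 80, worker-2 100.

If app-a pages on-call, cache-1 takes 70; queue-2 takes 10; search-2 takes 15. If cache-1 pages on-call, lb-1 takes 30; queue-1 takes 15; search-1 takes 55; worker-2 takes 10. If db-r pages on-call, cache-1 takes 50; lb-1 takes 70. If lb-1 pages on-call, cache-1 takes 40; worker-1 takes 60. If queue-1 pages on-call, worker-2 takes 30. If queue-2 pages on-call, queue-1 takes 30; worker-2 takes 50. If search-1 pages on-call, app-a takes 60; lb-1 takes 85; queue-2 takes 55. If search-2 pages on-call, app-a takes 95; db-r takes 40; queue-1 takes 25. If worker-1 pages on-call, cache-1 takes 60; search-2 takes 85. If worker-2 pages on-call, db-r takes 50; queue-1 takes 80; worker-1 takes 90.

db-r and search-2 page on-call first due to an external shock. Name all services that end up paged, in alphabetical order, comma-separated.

Round 1 — db-r, search-2 page on-call (initial).
  app-a: +95 → 95 ≥ 40
  cache-1: +50 → 50 < 70
  lb-1: +70 → 70 ≥ 30
  queue-1: +25 → 25 < 50
Round 2 — app-a, lb-1 page on-call.
  cache-1: +70+40 → 160 ≥ 70
  queue-2: +10 → 10 < 50
  worker-1: +60 → 60 < 80
Round 3 — cache-1 pages on-call.
  queue-1: +15 → 40 < 50
  search-1: +55 → 55 ≥ 50
  worker-2: +10 → 10 < 100
Round 4 — search-1 pages on-call.
  queue-2: +55 → 65 ≥ 50
Round 5 — queue-2 pages on-call.
  queue-1: +30 → 70 ≥ 50
  worker-2: +50 → 60 < 100
Round 6 — queue-1 pages on-call.
  worker-2: +30 → 90 < 100
No further pages.

app-a, cache-1, db-r, lb-1, queue-1, queue-2, search-1, search-2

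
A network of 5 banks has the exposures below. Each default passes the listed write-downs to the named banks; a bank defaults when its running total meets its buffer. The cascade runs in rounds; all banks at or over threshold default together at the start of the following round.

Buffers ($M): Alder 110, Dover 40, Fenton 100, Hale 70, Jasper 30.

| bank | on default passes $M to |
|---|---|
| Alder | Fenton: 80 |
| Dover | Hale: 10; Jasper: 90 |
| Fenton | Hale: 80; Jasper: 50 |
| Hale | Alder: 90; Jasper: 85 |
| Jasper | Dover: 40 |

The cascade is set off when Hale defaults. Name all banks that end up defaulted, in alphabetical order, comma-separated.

Dover, Hale, Jasper

Round 1 — Hale defaults (initial).
  Alder: +90 → 90 < 110
  Jasper: +85 → 85 ≥ 30
Round 2 — Jasper defaults.
  Dover: +40 → 40 ≥ 40
Round 3 — Dover defaults.
No further defaults.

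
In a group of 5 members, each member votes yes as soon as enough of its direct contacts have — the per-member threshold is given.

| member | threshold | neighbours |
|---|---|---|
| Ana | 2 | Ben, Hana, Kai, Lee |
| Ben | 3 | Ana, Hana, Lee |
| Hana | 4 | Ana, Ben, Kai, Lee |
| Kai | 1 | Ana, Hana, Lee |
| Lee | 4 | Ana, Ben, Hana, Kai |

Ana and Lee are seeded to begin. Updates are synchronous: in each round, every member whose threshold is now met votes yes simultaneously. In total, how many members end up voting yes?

3

Round 1 — Ana, Lee vote yes (initial).
Round 2 — checking thresholds:
  Ben: 2 of 3 neighbours < 3, not yet.
  Hana: 2 of 4 neighbours < 4, not yet.
  Kai: 2 of 3 neighbours ≥ 1, votes yes.
Round 3 — no new yes votes; cascade stops.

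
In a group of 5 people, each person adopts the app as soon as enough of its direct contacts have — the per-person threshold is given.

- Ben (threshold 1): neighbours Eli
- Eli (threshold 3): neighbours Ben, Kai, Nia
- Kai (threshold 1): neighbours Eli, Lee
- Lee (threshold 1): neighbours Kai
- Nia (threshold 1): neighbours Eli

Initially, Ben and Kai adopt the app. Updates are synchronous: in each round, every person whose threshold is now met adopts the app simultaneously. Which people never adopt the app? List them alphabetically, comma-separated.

Round 1 — Ben, Kai adopt the app (initial).
Round 2 — checking thresholds:
  Eli: 2 of 3 neighbours < 3, below threshold.
  Lee: 1 of 1 neighbours ≥ 1, adopts the app.
Round 3 — no new adoptions; cascade stops.

Eli, Nia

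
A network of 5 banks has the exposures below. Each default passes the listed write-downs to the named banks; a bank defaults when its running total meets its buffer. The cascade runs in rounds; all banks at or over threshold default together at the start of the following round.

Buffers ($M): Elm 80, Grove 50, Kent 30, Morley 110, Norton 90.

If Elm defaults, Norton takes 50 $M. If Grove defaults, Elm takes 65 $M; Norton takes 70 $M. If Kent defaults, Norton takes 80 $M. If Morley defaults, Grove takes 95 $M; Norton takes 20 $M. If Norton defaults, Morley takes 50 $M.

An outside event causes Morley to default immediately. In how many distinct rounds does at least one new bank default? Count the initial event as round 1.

Round 1 — Morley defaults (initial).
  Grove: +95 → 95 ≥ 50
  Norton: +20 → 20 < 90
Round 2 — Grove defaults.
  Elm: +65 → 65 < 80
  Norton: +70 → 90 ≥ 90
Round 3 — Norton defaults.
No further defaults.

3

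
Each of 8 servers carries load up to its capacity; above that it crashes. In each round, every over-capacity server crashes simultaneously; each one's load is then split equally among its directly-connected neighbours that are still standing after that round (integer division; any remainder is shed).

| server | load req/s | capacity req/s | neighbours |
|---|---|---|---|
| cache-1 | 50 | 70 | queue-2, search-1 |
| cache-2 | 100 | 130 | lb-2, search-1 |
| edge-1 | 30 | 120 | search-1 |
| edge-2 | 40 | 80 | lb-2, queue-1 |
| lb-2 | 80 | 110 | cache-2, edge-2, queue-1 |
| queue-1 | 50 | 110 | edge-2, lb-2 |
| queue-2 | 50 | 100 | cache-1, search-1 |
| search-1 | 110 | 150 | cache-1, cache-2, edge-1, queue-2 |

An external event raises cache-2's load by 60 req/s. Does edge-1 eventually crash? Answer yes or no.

Round 1 — cache-2 at 160 > 130. cache-2 crashes.
  cache-2 sheds 160 req/s to lb-2, search-1: 80 each.
    lb-2: 80+80 = 160 > 110
    search-1: 110+80 = 190 > 150
Round 2 — lb-2, search-1 crash.
  lb-2 sheds 160 req/s to edge-2, queue-1: 80 each.
    edge-2: 40+80 = 120 > 80
    queue-1: 50+80 = 130 > 110
  search-1 sheds 190 req/s to cache-1, edge-1, queue-2: 63 each (1 lost).
    cache-1: 50+63 = 113 > 70
    edge-1: 30+63 = 93 ≤ 120
    queue-2: 50+63 = 113 > 100
Round 3 — cache-1, edge-2, queue-1, queue-2 crash.
  cache-1 sheds 113 req/s: no online neighbours, lost.
  edge-2 sheds 120 req/s: no online neighbours, lost.
  queue-1 sheds 130 req/s: no online neighbours, lost.
  queue-2 sheds 113 req/s: no online neighbours, lost.
No further crashes.

no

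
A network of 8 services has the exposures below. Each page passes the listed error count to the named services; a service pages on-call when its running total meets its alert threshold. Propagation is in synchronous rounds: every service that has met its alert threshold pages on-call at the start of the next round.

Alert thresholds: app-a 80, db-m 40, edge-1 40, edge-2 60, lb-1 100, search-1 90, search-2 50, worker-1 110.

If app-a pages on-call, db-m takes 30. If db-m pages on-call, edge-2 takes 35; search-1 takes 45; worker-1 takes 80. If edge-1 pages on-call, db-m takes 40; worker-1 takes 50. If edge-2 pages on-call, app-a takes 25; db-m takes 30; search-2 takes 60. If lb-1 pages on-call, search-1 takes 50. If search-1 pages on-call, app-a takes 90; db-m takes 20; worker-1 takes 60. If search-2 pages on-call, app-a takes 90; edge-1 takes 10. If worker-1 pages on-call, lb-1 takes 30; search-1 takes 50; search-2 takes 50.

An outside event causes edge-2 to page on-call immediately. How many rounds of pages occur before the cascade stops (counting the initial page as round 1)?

Round 1 — edge-2 pages on-call (initial).
  app-a: +25 → 25 < 80
  db-m: +30 → 30 < 40
  search-2: +60 → 60 ≥ 50
Round 2 — search-2 pages on-call.
  app-a: +90 → 115 ≥ 80
  edge-1: +10 → 10 < 40
Round 3 — app-a pages on-call.
  db-m: +30 → 60 ≥ 40
Round 4 — db-m pages on-call.
  search-1: +45 → 45 < 90
  worker-1: +80 → 80 < 110
No further pages.

4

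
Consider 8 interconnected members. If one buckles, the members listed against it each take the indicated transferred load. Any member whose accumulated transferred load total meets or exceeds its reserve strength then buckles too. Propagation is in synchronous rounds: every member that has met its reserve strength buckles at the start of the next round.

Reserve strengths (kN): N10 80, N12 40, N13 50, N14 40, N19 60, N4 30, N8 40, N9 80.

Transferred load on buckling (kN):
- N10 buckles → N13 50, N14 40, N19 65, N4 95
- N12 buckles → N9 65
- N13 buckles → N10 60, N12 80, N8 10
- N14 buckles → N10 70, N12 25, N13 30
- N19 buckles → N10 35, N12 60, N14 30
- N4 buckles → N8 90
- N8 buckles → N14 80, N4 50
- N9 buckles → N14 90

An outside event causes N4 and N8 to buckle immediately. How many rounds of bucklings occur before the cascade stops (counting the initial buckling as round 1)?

2

Round 1 — N4, N8 buckle (initial).
  N14: +80 → 80 ≥ 40
Round 2 — N14 buckles.
  N10: +70 → 70 < 80
  N12: +25 → 25 < 40
  N13: +30 → 30 < 50
No further bucklings.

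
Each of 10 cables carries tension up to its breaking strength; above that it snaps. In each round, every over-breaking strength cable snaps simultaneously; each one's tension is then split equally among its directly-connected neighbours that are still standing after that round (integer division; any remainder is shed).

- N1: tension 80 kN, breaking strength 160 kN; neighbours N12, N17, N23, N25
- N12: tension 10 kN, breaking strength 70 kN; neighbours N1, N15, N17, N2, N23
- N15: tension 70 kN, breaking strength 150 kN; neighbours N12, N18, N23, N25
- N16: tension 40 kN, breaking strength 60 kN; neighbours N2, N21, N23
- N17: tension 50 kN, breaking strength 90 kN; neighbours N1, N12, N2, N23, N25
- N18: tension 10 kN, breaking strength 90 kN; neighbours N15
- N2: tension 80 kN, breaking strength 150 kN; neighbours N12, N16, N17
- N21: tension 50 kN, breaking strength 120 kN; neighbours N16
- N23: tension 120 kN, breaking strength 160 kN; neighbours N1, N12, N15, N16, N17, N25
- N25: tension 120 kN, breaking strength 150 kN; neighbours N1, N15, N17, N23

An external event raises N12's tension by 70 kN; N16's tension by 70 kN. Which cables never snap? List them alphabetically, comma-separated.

Round 1 — N12 at 80 > 70; N16 at 110 > 60. N12, N16 snap.
  N12 sheds 80 kN to N1, N15, N17, N2, N23: 16 each.
    N1: 80+16 = 96 ≤ 160
    N15: 70+16 = 86 ≤ 150
    N17: 50+16 = 66 ≤ 90
    N2: 80+16 = 96 ≤ 150
    N23: 120+16 = 136 ≤ 160
  N16 sheds 110 kN to N2, N21, N23: 36 each (2 lost).
    N2: 96+36 = 132 ≤ 150
    N21: 50+36 = 86 ≤ 120
    N23: 136+36 = 172 > 160
Round 2 — N23 snaps.
  N23 sheds 172 kN to N1, N15, N17, N25: 43 each.
    N1: 96+43 = 139 ≤ 160
    N15: 86+43 = 129 ≤ 150
    N17: 66+43 = 109 > 90
    N25: 120+43 = 163 > 150
Round 3 — N17, N25 snap.
  N17 sheds 109 kN to N1, N2: 54 each (1 lost).
    N1: 139+54 = 193 > 160
    N2: 132+54 = 186 > 150
  N25 sheds 163 kN to N1, N15: 81 each (1 lost).
    N1: 193+81 = 274 > 160
    N15: 129+81 = 210 > 150
Round 4 — N1, N15, N2 snap.
  N1 sheds 274 kN: no online neighbours, lost.
  N15 sheds 210 kN to N18: 210 each.
    N18: 10+210 = 220 > 90
  N2 sheds 186 kN: no online neighbours, lost.
Round 5 — N18 snaps.
  N18 sheds 220 kN: no online neighbours, lost.
No further breaks.

N21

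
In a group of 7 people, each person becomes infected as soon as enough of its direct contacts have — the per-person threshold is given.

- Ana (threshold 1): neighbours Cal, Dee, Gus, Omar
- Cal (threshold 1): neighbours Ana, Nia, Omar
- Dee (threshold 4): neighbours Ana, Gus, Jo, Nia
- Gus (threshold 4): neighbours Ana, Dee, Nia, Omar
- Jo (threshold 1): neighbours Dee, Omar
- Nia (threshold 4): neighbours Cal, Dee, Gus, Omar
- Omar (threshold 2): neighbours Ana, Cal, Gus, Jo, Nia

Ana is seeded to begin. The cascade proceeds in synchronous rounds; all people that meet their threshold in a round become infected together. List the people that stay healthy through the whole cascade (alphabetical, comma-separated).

Dee, Gus, Nia

Round 1 — Ana becomes infected (initial).
Round 2 — checking thresholds:
  Cal: 1 of 3 neighbours ≥ 1, becomes infected.
  Dee: 1 of 4 neighbours < 4, holds.
  Gus: 1 of 4 neighbours < 4, holds.
  Omar: 1 of 5 neighbours < 2, holds.
Round 3 — checking thresholds:
  Dee: 1 of 4 neighbours < 4, holds.
  Gus: 1 of 4 neighbours < 4, holds.
  Nia: 1 of 4 neighbours < 4, holds.
  Omar: 2 of 5 neighbours ≥ 2, becomes infected.
Round 4 — checking thresholds:
  Dee: 1 of 4 neighbours < 4, holds.
  Gus: 2 of 4 neighbours < 4, holds.
  Jo: 1 of 2 neighbours ≥ 1, becomes infected.
  Nia: 2 of 4 neighbours < 4, holds.
Round 5 — no new infections; cascade stops.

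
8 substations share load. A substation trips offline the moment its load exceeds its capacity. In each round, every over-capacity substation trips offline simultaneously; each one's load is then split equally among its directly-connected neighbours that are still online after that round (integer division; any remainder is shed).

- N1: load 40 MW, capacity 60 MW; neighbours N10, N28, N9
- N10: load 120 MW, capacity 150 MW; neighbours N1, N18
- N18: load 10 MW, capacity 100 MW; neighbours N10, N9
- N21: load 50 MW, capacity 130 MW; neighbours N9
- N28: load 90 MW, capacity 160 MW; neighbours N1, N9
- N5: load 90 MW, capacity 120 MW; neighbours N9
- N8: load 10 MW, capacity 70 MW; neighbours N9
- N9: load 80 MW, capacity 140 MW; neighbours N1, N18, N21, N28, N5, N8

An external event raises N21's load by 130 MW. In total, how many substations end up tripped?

Round 1 — N21 at 180 > 130. N21 trips offline.
  N21 sheds 180 MW to N9: 180 each.
    N9: 80+180 = 260 > 140
Round 2 — N9 trips offline.
  N9 sheds 260 MW to N1, N18, N28, N5, N8: 52 each.
    N1: 40+52 = 92 > 60
    N18: 10+52 = 62 ≤ 100
    N28: 90+52 = 142 ≤ 160
    N5: 90+52 = 142 > 120
    N8: 10+52 = 62 ≤ 70
Round 3 — N1, N5 trip offline.
  N1 sheds 92 MW to N10, N28: 46 each.
    N10: 120+46 = 166 > 150
    N28: 142+46 = 188 > 160
  N5 sheds 142 MW: no online neighbours, lost.
Round 4 — N10, N28 trip offline.
  N10 sheds 166 MW to N18: 166 each.
    N18: 62+166 = 228 > 100
  N28 sheds 188 MW: no online neighbours, lost.
Round 5 — N18 trips offline.
  N18 sheds 228 MW: no online neighbours, lost.
No further trips.

7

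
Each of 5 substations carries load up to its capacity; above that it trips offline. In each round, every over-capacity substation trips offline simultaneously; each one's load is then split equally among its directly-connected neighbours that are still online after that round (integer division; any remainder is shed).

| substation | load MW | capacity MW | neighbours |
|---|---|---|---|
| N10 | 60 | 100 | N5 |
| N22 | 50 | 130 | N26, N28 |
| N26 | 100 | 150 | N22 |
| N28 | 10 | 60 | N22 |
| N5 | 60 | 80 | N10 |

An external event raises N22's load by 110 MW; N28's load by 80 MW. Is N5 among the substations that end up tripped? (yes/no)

Round 1 — N22 at 160 > 130; N28 at 90 > 60. N22, N28 trip offline.
  N22 sheds 160 MW to N26: 160 each.
    N26: 100+160 = 260 > 150
  N28 sheds 90 MW: no online neighbours, lost.
Round 2 — N26 trips offline.
  N26 sheds 260 MW: no online neighbours, lost.
No further trips.

no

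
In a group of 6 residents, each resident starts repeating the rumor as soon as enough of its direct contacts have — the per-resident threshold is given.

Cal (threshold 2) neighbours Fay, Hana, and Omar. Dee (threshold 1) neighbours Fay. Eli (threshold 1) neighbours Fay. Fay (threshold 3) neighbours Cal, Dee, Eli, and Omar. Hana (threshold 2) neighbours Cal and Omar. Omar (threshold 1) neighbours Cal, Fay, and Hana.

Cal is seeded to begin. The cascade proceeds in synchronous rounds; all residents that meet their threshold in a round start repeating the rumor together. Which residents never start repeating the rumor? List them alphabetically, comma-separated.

Round 1 — Cal starts repeating the rumor (initial).
Round 2 — checking thresholds:
  Fay: 1 of 4 neighbours < 3, not yet.
  Hana: 1 of 2 neighbours < 2, not yet.
  Omar: 1 of 3 neighbours ≥ 1, starts repeating the rumor.
Round 3 — checking thresholds:
  Fay: 2 of 4 neighbours < 3, not yet.
  Hana: 2 of 2 neighbours ≥ 2, starts repeating the rumor.
Round 4 — no new spreads; cascade stops.

Dee, Eli, Fay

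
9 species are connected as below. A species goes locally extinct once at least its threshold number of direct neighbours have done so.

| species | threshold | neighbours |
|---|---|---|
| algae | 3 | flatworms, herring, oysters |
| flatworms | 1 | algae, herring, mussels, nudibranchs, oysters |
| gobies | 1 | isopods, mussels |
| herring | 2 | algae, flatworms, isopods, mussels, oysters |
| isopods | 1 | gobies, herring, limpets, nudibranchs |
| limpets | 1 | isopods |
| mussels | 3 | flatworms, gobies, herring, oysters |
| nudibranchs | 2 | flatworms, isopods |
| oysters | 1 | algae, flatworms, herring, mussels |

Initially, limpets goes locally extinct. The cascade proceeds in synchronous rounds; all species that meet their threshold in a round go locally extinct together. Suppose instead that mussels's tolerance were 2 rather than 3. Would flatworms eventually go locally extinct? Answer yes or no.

With mussels's tolerance at 2:
Round 1 — limpets goes locally extinct (initial).
Round 2 — checking thresholds:
  isopods: 1 of 4 neighbours ≥ 1, goes locally extinct.
Round 3 — checking thresholds:
  gobies: 1 of 2 neighbours ≥ 1, goes locally extinct.
  herring: 1 of 5 neighbours < 2, below threshold.
  nudibranchs: 1 of 2 neighbours < 2, below threshold.
Round 4 — no new extinctions; cascade stops.

no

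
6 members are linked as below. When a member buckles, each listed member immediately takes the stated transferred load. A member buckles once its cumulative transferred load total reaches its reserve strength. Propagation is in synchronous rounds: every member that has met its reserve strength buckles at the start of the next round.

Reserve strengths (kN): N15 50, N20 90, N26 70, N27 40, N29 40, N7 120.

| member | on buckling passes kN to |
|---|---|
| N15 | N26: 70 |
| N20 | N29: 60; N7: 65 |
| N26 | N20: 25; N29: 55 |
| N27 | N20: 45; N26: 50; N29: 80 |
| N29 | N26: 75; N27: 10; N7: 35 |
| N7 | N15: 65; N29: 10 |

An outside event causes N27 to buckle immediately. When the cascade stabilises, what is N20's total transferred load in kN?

Round 1 — N27 buckles (initial).
  N20: +45 → 45 < 90
  N26: +50 → 50 < 70
  N29: +80 → 80 ≥ 40
Round 2 — N29 buckles.
  N26: +75 → 125 ≥ 70
  N7: +35 → 35 < 120
Round 3 — N26 buckles.
  N20: +25 → 70 < 90
No further bucklings.

70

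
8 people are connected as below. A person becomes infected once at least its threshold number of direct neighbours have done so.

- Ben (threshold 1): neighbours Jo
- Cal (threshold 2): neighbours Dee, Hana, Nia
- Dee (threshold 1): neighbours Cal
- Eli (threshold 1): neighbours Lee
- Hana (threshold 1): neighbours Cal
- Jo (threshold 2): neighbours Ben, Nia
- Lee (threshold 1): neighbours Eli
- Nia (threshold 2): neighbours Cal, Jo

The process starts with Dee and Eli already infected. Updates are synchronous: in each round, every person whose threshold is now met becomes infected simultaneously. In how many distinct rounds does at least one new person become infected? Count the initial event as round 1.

2

Round 1 — Dee, Eli become infected (initial).
Round 2 — checking thresholds:
  Cal: 1 of 3 neighbours < 2, holds.
  Lee: 1 of 1 neighbours ≥ 1, becomes infected.
Round 3 — no new infections; cascade stops.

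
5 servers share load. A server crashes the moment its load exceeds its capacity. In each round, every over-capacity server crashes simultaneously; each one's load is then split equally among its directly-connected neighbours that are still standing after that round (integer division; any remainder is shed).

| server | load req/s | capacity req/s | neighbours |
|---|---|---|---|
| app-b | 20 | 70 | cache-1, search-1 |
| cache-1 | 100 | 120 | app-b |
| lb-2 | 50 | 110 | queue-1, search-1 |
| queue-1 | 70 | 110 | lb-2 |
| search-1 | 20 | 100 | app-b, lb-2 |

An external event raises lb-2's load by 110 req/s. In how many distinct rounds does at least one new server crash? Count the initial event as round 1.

Round 1 — lb-2 at 160 > 110. lb-2 crashes.
  lb-2 sheds 160 req/s to queue-1, search-1: 80 each.
    queue-1: 70+80 = 150 > 110
    search-1: 20+80 = 100 ≤ 100
Round 2 — queue-1 crashes.
  queue-1 sheds 150 req/s: no online neighbours, lost.
No further crashes.

2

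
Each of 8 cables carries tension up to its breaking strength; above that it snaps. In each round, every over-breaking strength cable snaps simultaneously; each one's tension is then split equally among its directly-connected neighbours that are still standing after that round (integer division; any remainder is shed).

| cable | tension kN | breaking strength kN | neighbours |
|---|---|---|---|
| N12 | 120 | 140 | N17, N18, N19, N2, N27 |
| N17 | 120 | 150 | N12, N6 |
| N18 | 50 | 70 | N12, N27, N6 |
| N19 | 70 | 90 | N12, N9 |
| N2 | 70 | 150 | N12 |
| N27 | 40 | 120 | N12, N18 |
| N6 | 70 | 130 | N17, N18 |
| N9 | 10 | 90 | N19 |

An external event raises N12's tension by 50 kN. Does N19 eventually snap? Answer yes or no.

Round 1 — N12 at 170 > 140. N12 snaps.
  N12 sheds 170 kN to N17, N18, N19, N2, N27: 34 each.
    N17: 120+34 = 154 > 150
    N18: 50+34 = 84 > 70
    N19: 70+34 = 104 > 90
    N2: 70+34 = 104 ≤ 150
    N27: 40+34 = 74 ≤ 120
Round 2 — N17, N18, N19 snap.
  N17 sheds 154 kN to N6: 154 each.
    N6: 70+154 = 224 > 130
  N18 sheds 84 kN to N27, N6: 42 each.
    N27: 74+42 = 116 ≤ 120
    N6: 224+42 = 266 > 130
  N19 sheds 104 kN to N9: 104 each.
    N9: 10+104 = 114 > 90
Round 3 — N6, N9 snap.
  N6 sheds 266 kN: no online neighbours, lost.
  N9 sheds 114 kN: no online neighbours, lost.
No further breaks.

yes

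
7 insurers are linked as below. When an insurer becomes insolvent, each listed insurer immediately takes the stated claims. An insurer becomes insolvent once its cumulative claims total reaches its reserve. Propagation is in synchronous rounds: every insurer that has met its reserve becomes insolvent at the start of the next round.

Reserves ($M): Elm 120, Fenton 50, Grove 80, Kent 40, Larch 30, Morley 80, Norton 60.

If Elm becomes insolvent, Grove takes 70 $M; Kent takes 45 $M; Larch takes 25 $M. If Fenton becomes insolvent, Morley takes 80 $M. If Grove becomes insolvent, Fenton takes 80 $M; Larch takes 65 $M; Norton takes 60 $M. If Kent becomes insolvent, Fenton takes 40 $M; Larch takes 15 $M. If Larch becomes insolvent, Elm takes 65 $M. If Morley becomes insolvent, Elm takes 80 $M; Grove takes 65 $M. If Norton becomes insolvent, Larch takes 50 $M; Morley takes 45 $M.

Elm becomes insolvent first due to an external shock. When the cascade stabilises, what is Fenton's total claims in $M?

Round 1 — Elm becomes insolvent (initial).
  Grove: +70 → 70 < 80
  Kent: +45 → 45 ≥ 40
  Larch: +25 → 25 < 30
Round 2 — Kent becomes insolvent.
  Fenton: +40 → 40 < 50
  Larch: +15 → 40 ≥ 30
Round 3 — Larch becomes insolvent.
No further insolvencies.

40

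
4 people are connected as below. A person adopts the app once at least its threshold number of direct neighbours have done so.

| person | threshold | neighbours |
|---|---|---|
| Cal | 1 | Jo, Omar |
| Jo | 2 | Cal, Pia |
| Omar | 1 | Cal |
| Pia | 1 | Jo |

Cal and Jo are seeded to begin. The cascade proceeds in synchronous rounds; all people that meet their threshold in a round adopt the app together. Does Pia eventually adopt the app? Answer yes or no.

Round 1 — Cal, Jo adopt the app (initial).
Round 2 — checking thresholds:
  Omar: 1 of 1 neighbours ≥ 1, adopts the app.
  Pia: 1 of 1 neighbours ≥ 1, adopts the app.
Round 3 — no new adoptions; cascade stops.

yes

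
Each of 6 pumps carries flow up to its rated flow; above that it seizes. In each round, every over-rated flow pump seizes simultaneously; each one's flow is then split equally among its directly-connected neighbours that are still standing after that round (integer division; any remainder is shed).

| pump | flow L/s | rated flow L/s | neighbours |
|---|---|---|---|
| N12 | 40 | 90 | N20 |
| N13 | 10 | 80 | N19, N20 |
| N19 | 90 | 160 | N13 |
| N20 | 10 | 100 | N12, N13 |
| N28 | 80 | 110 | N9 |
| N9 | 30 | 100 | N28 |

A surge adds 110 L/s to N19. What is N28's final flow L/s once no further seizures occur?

Round 1 — N19 at 200 > 160. N19 seizes.
  N19 sheds 200 L/s to N13: 200 each.
    N13: 10+200 = 210 > 80
Round 2 — N13 seizes.
  N13 sheds 210 L/s to N20: 210 each.
    N20: 10+210 = 220 > 100
Round 3 — N20 seizes.
  N20 sheds 220 L/s to N12: 220 each.
    N12: 40+220 = 260 > 90
Round 4 — N12 seizes.
  N12 sheds 260 L/s: no online neighbours, lost.
No further seizures.

80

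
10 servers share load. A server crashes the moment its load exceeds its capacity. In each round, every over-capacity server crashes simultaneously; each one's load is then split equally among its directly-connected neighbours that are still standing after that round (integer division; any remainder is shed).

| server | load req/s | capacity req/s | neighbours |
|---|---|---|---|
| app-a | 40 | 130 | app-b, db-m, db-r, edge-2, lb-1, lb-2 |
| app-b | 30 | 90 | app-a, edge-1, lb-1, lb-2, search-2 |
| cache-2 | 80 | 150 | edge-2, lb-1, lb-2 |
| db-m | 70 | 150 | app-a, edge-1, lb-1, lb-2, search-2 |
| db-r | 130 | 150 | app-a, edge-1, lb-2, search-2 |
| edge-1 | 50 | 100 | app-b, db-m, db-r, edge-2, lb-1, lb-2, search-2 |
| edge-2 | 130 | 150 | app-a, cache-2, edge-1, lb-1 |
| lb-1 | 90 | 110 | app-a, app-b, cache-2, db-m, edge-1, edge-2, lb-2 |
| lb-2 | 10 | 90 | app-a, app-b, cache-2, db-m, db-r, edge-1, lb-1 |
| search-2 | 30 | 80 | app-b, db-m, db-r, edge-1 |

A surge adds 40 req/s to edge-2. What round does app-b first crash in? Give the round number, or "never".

6

Round 1 — edge-2 at 170 > 150. edge-2 crashes.
  edge-2 sheds 170 req/s to app-a, cache-2, edge-1, lb-1: 42 each (2 lost).
    app-a: 40+42 = 82 ≤ 130
    cache-2: 80+42 = 122 ≤ 150
    edge-1: 50+42 = 92 ≤ 100
    lb-1: 90+42 = 132 > 110
Round 2 — lb-1 crashes.
  lb-1 sheds 132 req/s to app-a, app-b, cache-2, db-m, edge-1, lb-2: 22 each.
    app-a: 82+22 = 104 ≤ 130
    app-b: 30+22 = 52 ≤ 90
    cache-2: 122+22 = 144 ≤ 150
    db-m: 70+22 = 92 ≤ 150
    edge-1: 92+22 = 114 > 100
    lb-2: 10+22 = 32 ≤ 90
Round 3 — edge-1 crashes.
  edge-1 sheds 114 req/s to app-b, db-m, db-r, lb-2, search-2: 22 each (4 lost).
    app-b: 52+22 = 74 ≤ 90
    db-m: 92+22 = 114 ≤ 150
    db-r: 130+22 = 152 > 150
    lb-2: 32+22 = 54 ≤ 90
    search-2: 30+22 = 52 ≤ 80
Round 4 — db-r crashes.
  db-r sheds 152 req/s to app-a, lb-2, search-2: 50 each (2 lost).
    app-a: 104+50 = 154 > 130
    lb-2: 54+50 = 104 > 90
    search-2: 52+50 = 102 > 80
Round 5 — app-a, lb-2, search-2 crash.
  app-a sheds 154 req/s to app-b, db-m: 77 each.
    app-b: 74+77 = 151 > 90
    db-m: 114+77 = 191 > 150
  lb-2 sheds 104 req/s to app-b, cache-2, db-m: 34 each (2 lost).
    app-b: 151+34 = 185 > 90
    cache-2: 144+34 = 178 > 150
    db-m: 191+34 = 225 > 150
  search-2 sheds 102 req/s to app-b, db-m: 51 each.
    app-b: 185+51 = 236 > 90
    db-m: 225+51 = 276 > 150
Round 6 — app-b, cache-2, db-m crash.
  app-b sheds 236 req/s: no online neighbours, lost.
  cache-2 sheds 178 req/s: no online neighbours, lost.
  db-m sheds 276 req/s: no online neighbours, lost.
No further crashes.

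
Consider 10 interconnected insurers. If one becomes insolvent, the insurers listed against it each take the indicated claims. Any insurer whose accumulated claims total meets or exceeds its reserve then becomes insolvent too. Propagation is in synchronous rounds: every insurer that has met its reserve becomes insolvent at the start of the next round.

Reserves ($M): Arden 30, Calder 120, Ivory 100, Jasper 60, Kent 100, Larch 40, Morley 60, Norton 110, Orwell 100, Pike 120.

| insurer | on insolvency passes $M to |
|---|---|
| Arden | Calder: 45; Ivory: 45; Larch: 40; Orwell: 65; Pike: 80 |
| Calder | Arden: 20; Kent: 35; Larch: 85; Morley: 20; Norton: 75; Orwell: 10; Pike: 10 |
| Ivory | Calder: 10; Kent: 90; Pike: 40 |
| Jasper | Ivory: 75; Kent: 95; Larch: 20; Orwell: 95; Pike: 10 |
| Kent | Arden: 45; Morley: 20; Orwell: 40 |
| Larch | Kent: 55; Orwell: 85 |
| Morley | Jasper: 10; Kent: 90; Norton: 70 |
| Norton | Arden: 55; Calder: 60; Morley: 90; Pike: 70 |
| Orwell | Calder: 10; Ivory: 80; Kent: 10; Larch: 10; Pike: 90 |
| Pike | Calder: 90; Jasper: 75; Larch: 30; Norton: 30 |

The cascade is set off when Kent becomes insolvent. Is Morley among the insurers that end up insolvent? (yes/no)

Round 1 — Kent becomes insolvent (initial).
  Arden: +45 → 45 ≥ 30
  Morley: +20 → 20 < 60
  Orwell: +40 → 40 < 100
Round 2 — Arden becomes insolvent.
  Calder: +45 → 45 < 120
  Ivory: +45 → 45 < 100
  Larch: +40 → 40 ≥ 40
  Orwell: +65 → 105 ≥ 100
  Pike: +80 → 80 < 120
Round 3 — Larch, Orwell become insolvent.
  Calder: +10 → 55 < 120
  Ivory: +80 → 125 ≥ 100
  Pike: +90 → 170 ≥ 120
Round 4 — Ivory, Pike become insolvent.
  Calder: +10+90 → 155 ≥ 120
  Jasper: +75 → 75 ≥ 60
  Norton: +30 → 30 < 110
Round 5 — Calder, Jasper become insolvent.
  Morley: +20 → 40 < 60
  Norton: +75 → 105 < 110
No further insolvencies.

no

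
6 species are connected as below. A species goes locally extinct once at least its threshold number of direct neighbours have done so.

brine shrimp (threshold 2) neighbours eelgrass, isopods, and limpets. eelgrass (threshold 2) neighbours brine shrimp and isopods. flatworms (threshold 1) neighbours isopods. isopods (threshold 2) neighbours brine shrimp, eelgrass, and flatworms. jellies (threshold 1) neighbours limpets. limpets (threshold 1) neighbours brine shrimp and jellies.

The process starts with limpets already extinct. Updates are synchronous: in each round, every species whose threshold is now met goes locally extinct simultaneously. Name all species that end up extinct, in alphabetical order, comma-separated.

jellies, limpets

Round 1 — limpets goes locally extinct (initial).
Round 2 — checking thresholds:
  brine shrimp: 1 of 3 neighbours < 2, not yet.
  jellies: 1 of 1 neighbours ≥ 1, goes locally extinct.
Round 3 — no new extinctions; cascade stops.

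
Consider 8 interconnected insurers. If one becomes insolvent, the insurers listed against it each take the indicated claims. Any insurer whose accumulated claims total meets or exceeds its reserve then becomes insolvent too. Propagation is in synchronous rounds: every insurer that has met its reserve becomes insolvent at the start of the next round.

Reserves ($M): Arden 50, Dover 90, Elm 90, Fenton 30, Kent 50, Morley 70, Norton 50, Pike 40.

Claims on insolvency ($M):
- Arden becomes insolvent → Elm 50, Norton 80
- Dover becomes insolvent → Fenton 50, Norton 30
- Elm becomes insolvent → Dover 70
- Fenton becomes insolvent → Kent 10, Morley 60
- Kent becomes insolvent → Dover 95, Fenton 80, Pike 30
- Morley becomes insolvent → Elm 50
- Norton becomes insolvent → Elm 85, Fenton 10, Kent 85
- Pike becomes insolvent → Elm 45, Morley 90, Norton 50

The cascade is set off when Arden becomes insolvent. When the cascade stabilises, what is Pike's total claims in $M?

30

Round 1 — Arden becomes insolvent (initial).
  Elm: +50 → 50 < 90
  Norton: +80 → 80 ≥ 50
Round 2 — Norton becomes insolvent.
  Elm: +85 → 135 ≥ 90
  Fenton: +10 → 10 < 30
  Kent: +85 → 85 ≥ 50
Round 3 — Elm, Kent become insolvent.
  Dover: +70+95 → 165 ≥ 90
  Fenton: +80 → 90 ≥ 30
  Pike: +30 → 30 < 40
Round 4 — Dover, Fenton become insolvent.
  Morley: +60 → 60 < 70
No further insolvencies.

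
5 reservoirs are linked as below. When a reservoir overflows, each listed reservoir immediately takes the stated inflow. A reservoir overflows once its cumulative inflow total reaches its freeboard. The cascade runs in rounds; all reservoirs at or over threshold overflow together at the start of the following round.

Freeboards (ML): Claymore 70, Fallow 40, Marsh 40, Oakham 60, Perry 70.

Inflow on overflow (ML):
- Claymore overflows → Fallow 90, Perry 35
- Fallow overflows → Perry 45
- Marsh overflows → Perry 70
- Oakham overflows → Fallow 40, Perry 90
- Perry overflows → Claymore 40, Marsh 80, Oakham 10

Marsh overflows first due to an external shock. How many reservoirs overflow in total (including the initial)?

Round 1 — Marsh overflows (initial).
  Perry: +70 → 70 ≥ 70
Round 2 — Perry overflows.
  Claymore: +40 → 40 < 70
  Oakham: +10 → 10 < 60
No further overflows.

2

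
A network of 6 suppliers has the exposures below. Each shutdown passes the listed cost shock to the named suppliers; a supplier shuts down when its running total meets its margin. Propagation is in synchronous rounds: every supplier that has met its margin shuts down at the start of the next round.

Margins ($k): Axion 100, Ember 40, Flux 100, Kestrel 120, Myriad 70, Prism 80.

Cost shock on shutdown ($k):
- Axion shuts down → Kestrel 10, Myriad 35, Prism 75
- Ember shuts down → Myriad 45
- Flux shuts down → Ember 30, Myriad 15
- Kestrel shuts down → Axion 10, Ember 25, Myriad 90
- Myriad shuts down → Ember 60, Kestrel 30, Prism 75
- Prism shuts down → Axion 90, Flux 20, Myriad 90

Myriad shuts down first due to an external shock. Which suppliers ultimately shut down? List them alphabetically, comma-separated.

Round 1 — Myriad shuts down (initial).
  Ember: +60 → 60 ≥ 40
  Kestrel: +30 → 30 < 120
  Prism: +75 → 75 < 80
Round 2 — Ember shuts down.
No further shutdowns.

Ember, Myriad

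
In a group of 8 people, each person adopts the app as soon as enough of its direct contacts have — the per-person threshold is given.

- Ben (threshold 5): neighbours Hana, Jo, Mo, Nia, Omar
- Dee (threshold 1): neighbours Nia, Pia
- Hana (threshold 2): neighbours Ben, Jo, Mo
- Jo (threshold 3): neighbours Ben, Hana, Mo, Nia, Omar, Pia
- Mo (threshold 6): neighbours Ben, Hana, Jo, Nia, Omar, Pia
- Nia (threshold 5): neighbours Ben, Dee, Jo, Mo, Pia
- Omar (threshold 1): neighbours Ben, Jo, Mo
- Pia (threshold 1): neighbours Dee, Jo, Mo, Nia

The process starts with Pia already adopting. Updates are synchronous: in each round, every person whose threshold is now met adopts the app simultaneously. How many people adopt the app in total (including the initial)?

2

Round 1 — Pia adopts the app (initial).
Round 2 — checking thresholds:
  Dee: 1 of 2 neighbours ≥ 1, adopts the app.
  Jo: 1 of 6 neighbours < 3, below threshold.
  Mo: 1 of 6 neighbours < 6, below threshold.
  Nia: 1 of 5 neighbours < 5, below threshold.
Round 3 — no new adoptions; cascade stops.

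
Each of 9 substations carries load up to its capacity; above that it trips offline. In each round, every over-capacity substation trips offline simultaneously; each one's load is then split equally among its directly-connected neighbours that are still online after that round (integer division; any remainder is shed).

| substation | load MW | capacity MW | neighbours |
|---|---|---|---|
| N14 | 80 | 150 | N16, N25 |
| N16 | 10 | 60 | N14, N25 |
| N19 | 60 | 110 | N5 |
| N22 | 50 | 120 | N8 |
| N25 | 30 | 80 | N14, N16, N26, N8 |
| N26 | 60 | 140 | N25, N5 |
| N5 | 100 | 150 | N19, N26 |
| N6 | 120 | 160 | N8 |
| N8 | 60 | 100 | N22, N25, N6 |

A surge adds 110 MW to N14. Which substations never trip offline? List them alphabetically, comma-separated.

N19, N22, N26, N5

Round 1 — N14 at 190 > 150. N14 trips offline.
  N14 sheds 190 MW to N16, N25: 95 each.
    N16: 10+95 = 105 > 60
    N25: 30+95 = 125 > 80
Round 2 — N16, N25 trip offline.
  N16 sheds 105 MW: no online neighbours, lost.
  N25 sheds 125 MW to N26, N8: 62 each (1 lost).
    N26: 60+62 = 122 ≤ 140
    N8: 60+62 = 122 > 100
Round 3 — N8 trips offline.
  N8 sheds 122 MW to N22, N6: 61 each.
    N22: 50+61 = 111 ≤ 120
    N6: 120+61 = 181 > 160
Round 4 — N6 trips offline.
  N6 sheds 181 MW: no online neighbours, lost.
No further trips.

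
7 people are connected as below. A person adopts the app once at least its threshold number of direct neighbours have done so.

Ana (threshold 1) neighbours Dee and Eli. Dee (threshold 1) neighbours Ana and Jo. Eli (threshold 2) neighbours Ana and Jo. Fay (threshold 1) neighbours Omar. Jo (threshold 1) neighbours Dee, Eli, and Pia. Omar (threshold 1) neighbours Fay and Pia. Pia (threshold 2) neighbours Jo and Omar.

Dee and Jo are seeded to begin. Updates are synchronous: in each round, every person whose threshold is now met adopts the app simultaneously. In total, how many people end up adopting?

Round 1 — Dee, Jo adopt the app (initial).
Round 2 — checking thresholds:
  Ana: 1 of 2 neighbours ≥ 1, adopts the app.
  Eli: 1 of 2 neighbours < 2, not yet.
  Pia: 1 of 2 neighbours < 2, not yet.
Round 3 — checking thresholds:
  Eli: 2 of 2 neighbours ≥ 2, adopts the app.
  Pia: 1 of 2 neighbours < 2, not yet.
Round 4 — no new adoptions; cascade stops.

4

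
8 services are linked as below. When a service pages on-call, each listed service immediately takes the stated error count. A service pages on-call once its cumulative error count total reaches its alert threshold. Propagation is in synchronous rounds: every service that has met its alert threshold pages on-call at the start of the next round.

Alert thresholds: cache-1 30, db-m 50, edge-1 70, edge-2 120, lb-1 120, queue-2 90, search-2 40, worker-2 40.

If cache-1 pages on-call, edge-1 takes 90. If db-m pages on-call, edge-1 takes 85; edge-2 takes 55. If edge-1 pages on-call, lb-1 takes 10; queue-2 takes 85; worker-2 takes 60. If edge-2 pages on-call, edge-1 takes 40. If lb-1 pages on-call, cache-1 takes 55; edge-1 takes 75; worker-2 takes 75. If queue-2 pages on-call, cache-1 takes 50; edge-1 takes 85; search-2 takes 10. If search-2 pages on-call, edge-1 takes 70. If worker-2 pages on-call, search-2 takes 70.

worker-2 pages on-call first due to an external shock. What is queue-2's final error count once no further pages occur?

85

Round 1 — worker-2 pages on-call (initial).
  search-2: +70 → 70 ≥ 40
Round 2 — search-2 pages on-call.
  edge-1: +70 → 70 ≥ 70
Round 3 — edge-1 pages on-call.
  lb-1: +10 → 10 < 120
  queue-2: +85 → 85 < 90
No further pages.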